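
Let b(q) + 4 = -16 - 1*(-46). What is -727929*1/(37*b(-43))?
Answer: -727929/962 ≈ -756.68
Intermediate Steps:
b(q) = 26 (b(q) = -4 + (-16 - 1*(-46)) = -4 + (-16 + 46) = -4 + 30 = 26)
-727929*1/(37*b(-43)) = -727929/(37*26) = -727929/962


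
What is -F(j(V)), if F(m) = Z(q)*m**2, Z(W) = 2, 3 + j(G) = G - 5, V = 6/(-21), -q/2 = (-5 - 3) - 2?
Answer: -6728/49 ≈ -137.31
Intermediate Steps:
q = 20 (q = -2*((-5 - 3) - 2) = -2*(-8 - 2) = -2*(-10) = 20)
V = -2/7 (V = 6*(-1/21) = -2/7 ≈ -0.28571)
j(G) = -8 + G (j(G) = -3 + (G - 5) = -3 + (-5 + G) = -8 + G)
F(m) = 2*m**2
-F(j(V)) = -2*(-8 - 2/7)**2 = -2*(-58/7)**2 = -2*3364/49 = -1*6728/49 = -6728/49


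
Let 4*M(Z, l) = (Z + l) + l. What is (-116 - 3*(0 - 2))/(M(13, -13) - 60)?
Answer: 40/23 ≈ 1.7391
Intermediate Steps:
M(Z, l) = l/2 + Z/4 (M(Z, l) = ((Z + l) + l)/4 = (Z + 2*l)/4 = l/2 + Z/4)
(-116 - 3*(0 - 2))/(M(13, -13) - 60) = (-116 - 3*(0 - 2))/(((½)*(-13) + (¼)*13) - 60) = (-116 - 3*(-2))/((-13/2 + 13/4) - 60) = (-116 + 6)/(-13/4 - 60) = -110/(-253/4) = -110*(-4/253) = 40/23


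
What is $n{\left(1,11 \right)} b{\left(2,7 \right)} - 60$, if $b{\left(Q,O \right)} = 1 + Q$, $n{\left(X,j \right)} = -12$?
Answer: $-96$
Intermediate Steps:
$n{\left(1,11 \right)} b{\left(2,7 \right)} - 60 = - 12 \left(1 + 2\right) - 60 = \left(-12\right) 3 - 60 = -36 - 60 = -96$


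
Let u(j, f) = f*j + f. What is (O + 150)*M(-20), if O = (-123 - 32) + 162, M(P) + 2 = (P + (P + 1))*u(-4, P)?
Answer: -367694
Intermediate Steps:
u(j, f) = f + f*j
M(P) = -2 - 3*P*(1 + 2*P) (M(P) = -2 + (P + (P + 1))*(P*(1 - 4)) = -2 + (P + (1 + P))*(P*(-3)) = -2 + (1 + 2*P)*(-3*P) = -2 - 3*P*(1 + 2*P))
O = 7 (O = -155 + 162 = 7)
(O + 150)*M(-20) = (7 + 150)*(-2 - 6*(-20)² - 3*(-20)) = 157*(-2 - 6*400 + 60) = 157*(-2 - 2400 + 60) = 157*(-2342) = -367694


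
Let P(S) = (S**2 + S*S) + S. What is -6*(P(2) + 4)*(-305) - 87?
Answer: 25533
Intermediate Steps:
P(S) = S + 2*S**2 (P(S) = (S**2 + S**2) + S = 2*S**2 + S = S + 2*S**2)
-6*(P(2) + 4)*(-305) - 87 = -6*(2*(1 + 2*2) + 4)*(-305) - 87 = -6*(2*(1 + 4) + 4)*(-305) - 87 = -6*(2*5 + 4)*(-305) - 87 = -6*(10 + 4)*(-305) - 87 = -6*14*(-305) - 87 = -84*(-305) - 87 = 25620 - 87 = 25533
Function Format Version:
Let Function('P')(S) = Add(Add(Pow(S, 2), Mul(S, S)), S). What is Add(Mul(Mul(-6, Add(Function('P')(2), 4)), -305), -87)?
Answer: 25533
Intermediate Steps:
Function('P')(S) = Add(S, Mul(2, Pow(S, 2))) (Function('P')(S) = Add(Add(Pow(S, 2), Pow(S, 2)), S) = Add(Mul(2, Pow(S, 2)), S) = Add(S, Mul(2, Pow(S, 2))))
Add(Mul(Mul(-6, Add(Function('P')(2), 4)), -305), -87) = Add(Mul(Mul(-6, Add(Mul(2, Add(1, Mul(2, 2))), 4)), -305), -87) = Add(Mul(Mul(-6, Add(Mul(2, Add(1, 4)), 4)), -305), -87) = Add(Mul(Mul(-6, Add(Mul(2, 5), 4)), -305), -87) = Add(Mul(Mul(-6, Add(10, 4)), -305), -87) = Add(Mul(Mul(-6, 14), -305), -87) = Add(Mul(-84, -305), -87) = Add(25620, -87) = 25533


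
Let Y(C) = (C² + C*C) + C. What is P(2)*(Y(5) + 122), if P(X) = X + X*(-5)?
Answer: -1416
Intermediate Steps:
Y(C) = C + 2*C² (Y(C) = (C² + C²) + C = 2*C² + C = C + 2*C²)
P(X) = -4*X (P(X) = X - 5*X = -4*X)
P(2)*(Y(5) + 122) = (-4*2)*(5*(1 + 2*5) + 122) = -8*(5*(1 + 10) + 122) = -8*(5*11 + 122) = -8*(55 + 122) = -8*177 = -1416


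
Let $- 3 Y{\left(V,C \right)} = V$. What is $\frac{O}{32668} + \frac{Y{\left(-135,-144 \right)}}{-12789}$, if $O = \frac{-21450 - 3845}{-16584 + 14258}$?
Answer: $- \frac{343984645}{107975776328} \approx -0.0031858$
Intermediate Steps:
$Y{\left(V,C \right)} = - \frac{V}{3}$
$O = \frac{25295}{2326}$ ($O = - \frac{25295}{-2326} = \left(-25295\right) \left(- \frac{1}{2326}\right) = \frac{25295}{2326} \approx 10.875$)
$\frac{O}{32668} + \frac{Y{\left(-135,-144 \right)}}{-12789} = \frac{25295}{2326 \cdot 32668} + \frac{\left(- \frac{1}{3}\right) \left(-135\right)}{-12789} = \frac{25295}{2326} \cdot \frac{1}{32668} + 45 \left(- \frac{1}{12789}\right) = \frac{25295}{75985768} - \frac{5}{1421} = - \frac{343984645}{107975776328}$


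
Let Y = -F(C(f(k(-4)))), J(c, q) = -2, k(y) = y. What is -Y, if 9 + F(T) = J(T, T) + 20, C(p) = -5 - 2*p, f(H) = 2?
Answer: 9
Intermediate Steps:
F(T) = 9 (F(T) = -9 + (-2 + 20) = -9 + 18 = 9)
Y = -9 (Y = -1*9 = -9)
-Y = -1*(-9) = 9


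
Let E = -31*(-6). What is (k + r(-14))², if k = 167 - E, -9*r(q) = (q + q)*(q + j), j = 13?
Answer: 39601/81 ≈ 488.90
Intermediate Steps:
E = 186
r(q) = -2*q*(13 + q)/9 (r(q) = -(q + q)*(q + 13)/9 = -2*q*(13 + q)/9)
k = -19 (k = 167 - 1*186 = 167 - 186 = -19)
(k + r(-14))² = (-19 - 2/9*(-14)*(13 - 14))² = (-19 - 2/9*(-14)*(-1))² = (-19 - 28/9)² = (-199/9)² = 39601/81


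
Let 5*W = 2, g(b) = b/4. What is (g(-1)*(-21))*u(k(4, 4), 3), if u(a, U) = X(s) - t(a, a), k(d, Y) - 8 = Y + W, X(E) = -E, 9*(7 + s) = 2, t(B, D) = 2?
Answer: 301/12 ≈ 25.083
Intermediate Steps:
s = -61/9 (s = -7 + (⅑)*2 = -7 + 2/9 = -61/9 ≈ -6.7778)
g(b) = b/4 (g(b) = b*(¼) = b/4)
W = ⅖ (W = (⅕)*2 = ⅖ ≈ 0.40000)
k(d, Y) = 42/5 + Y (k(d, Y) = 8 + (Y + ⅖) = 8 + (⅖ + Y) = 42/5 + Y)
u(a, U) = 43/9 (u(a, U) = -1*(-61/9) - 1*2 = 61/9 - 2 = 43/9)
(g(-1)*(-21))*u(k(4, 4), 3) = (((¼)*(-1))*(-21))*(43/9) = -¼*(-21)*(43/9) = (21/4)*(43/9) = 301/12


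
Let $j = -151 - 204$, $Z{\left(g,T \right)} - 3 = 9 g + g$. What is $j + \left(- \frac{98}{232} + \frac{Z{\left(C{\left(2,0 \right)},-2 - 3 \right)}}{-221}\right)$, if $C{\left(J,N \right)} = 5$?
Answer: $- \frac{9117757}{25636} \approx -355.66$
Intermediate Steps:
$Z{\left(g,T \right)} = 3 + 10 g$ ($Z{\left(g,T \right)} = 3 + \left(9 g + g\right) = 3 + 10 g$)
$j = -355$
$j + \left(- \frac{98}{232} + \frac{Z{\left(C{\left(2,0 \right)},-2 - 3 \right)}}{-221}\right) = -355 - \left(\frac{49}{116} - \frac{3 + 10 \cdot 5}{-221}\right) = -355 - \left(\frac{49}{116} - \left(3 + 50\right) \left(- \frac{1}{221}\right)\right) = -355 + \left(- \frac{49}{116} + 53 \left(- \frac{1}{221}\right)\right) = -355 - \frac{16977}{25636} = - \frac{9117757}{25636}$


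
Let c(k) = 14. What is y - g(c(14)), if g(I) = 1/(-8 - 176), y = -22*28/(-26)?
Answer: 56685/2392 ≈ 23.698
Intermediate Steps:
y = 308/13 (y = -616*(-1/26) = 308/13 ≈ 23.692)
g(I) = -1/184 (g(I) = 1/(-184) = -1/184)
y - g(c(14)) = 308/13 - 1*(-1/184) = 308/13 + 1/184 = 56685/2392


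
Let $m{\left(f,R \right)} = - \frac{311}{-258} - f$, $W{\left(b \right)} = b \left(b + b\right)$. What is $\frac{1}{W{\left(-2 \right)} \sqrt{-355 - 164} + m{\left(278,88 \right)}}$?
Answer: $- \frac{18424554}{7310806393} - \frac{532512 i \sqrt{519}}{7310806393} \approx -0.0025202 - 0.0016594 i$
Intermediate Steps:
$W{\left(b \right)} = 2 b^{2}$ ($W{\left(b \right)} = b 2 b = 2 b^{2}$)
$m{\left(f,R \right)} = \frac{311}{258} - f$ ($m{\left(f,R \right)} = \left(-311\right) \left(- \frac{1}{258}\right) - f = \frac{311}{258} - f$)
$\frac{1}{W{\left(-2 \right)} \sqrt{-355 - 164} + m{\left(278,88 \right)}} = \frac{1}{2 \left(-2\right)^{2} \sqrt{-355 - 164} + \left(\frac{311}{258} - 278\right)} = \frac{1}{2 \cdot 4 \sqrt{-519} + \left(\frac{311}{258} - 278\right)} = \frac{1}{8 i \sqrt{519} - \frac{71413}{258}} = \frac{1}{- \frac{71413}{258} + 8 i \sqrt{519}}$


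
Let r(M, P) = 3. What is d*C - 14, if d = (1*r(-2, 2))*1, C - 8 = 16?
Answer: 58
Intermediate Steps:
C = 24 (C = 8 + 16 = 24)
d = 3 (d = (1*3)*1 = 3*1 = 3)
d*C - 14 = 3*24 - 14 = 72 - 14 = 58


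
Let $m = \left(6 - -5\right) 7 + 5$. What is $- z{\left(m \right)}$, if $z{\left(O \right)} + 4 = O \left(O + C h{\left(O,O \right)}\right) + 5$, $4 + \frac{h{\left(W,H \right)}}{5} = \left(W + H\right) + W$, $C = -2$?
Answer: $191715$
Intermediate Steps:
$h{\left(W,H \right)} = -20 + 5 H + 10 W$ ($h{\left(W,H \right)} = -20 + 5 \left(\left(W + H\right) + W\right) = -20 + 5 \left(\left(H + W\right) + W\right) = -20 + 5 \left(H + 2 W\right) = -20 + \left(5 H + 10 W\right) = -20 + 5 H + 10 W$)
$m = 82$ ($m = \left(6 + 5\right) 7 + 5 = 11 \cdot 7 + 5 = 77 + 5 = 82$)
$z{\left(O \right)} = 1 + O \left(40 - 29 O\right)$ ($z{\left(O \right)} = -4 + \left(O \left(O - 2 \left(-20 + 5 O + 10 O\right)\right) + 5\right) = -4 + \left(O \left(O - 2 \left(-20 + 15 O\right)\right) + 5\right) = -4 + \left(O \left(O - \left(-40 + 30 O\right)\right) + 5\right) = -4 + \left(O \left(40 - 29 O\right) + 5\right) = -4 + \left(5 + O \left(40 - 29 O\right)\right) = 1 + O \left(40 - 29 O\right)$)
$- z{\left(m \right)} = - (1 - 29 \cdot 82^{2} + 40 \cdot 82) = - (1 - 194996 + 3280) = \left(-1\right) \left(-191715\right) = 191715$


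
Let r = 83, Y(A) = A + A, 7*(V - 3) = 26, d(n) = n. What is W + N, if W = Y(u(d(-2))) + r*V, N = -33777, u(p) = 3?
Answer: -232496/7 ≈ -33214.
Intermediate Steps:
V = 47/7 (V = 3 + (⅐)*26 = 3 + 26/7 = 47/7 ≈ 6.7143)
Y(A) = 2*A
W = 3943/7 (W = 2*3 + 83*(47/7) = 6 + 3901/7 = 3943/7 ≈ 563.29)
W + N = 3943/7 - 33777 = -232496/7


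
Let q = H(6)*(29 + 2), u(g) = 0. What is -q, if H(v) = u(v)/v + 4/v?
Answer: -62/3 ≈ -20.667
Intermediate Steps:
H(v) = 4/v (H(v) = 0/v + 4/v = 0 + 4/v = 4/v)
q = 62/3 (q = (4/6)*(29 + 2) = (4*(1/6))*31 = (2/3)*31 = 62/3 ≈ 20.667)
-q = -1*62/3 = -62/3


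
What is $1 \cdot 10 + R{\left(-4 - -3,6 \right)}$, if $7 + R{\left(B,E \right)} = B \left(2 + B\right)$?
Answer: $2$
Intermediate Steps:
$R{\left(B,E \right)} = -7 + B \left(2 + B\right)$
$1 \cdot 10 + R{\left(-4 - -3,6 \right)} = 1 \cdot 10 + \left(-7 + \left(-4 - -3\right)^{2} + 2 \left(-4 - -3\right)\right) = 10 + \left(-7 + \left(-4 + 3\right)^{2} + 2 \left(-4 + 3\right)\right) = 10 + \left(-7 + \left(-1\right)^{2} + 2 \left(-1\right)\right) = 10 - 8 = 2$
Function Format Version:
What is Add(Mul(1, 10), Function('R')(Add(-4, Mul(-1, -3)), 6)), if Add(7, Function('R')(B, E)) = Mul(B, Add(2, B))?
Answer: 2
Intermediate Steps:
Function('R')(B, E) = Add(-7, Mul(B, Add(2, B)))
Add(Mul(1, 10), Function('R')(Add(-4, Mul(-1, -3)), 6)) = Add(Mul(1, 10), Add(-7, Pow(Add(-4, Mul(-1, -3)), 2), Mul(2, Add(-4, Mul(-1, -3))))) = Add(10, Add(-7, Pow(Add(-4, 3), 2), Mul(2, Add(-4, 3)))) = Add(10, Add(-7, Pow(-1, 2), Mul(2, -1))) = Add(10, Add(-7, 1, -2)) = Add(10, -8) = 2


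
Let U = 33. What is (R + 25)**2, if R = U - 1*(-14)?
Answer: 5184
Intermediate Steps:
R = 47 (R = 33 - 1*(-14) = 33 + 14 = 47)
(R + 25)**2 = (47 + 25)**2 = 72**2 = 5184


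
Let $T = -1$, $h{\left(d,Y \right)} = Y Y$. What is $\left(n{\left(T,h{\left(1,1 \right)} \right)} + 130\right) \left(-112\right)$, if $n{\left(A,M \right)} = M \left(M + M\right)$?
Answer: $-14784$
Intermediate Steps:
$h{\left(d,Y \right)} = Y^{2}$
$n{\left(A,M \right)} = 2 M^{2}$ ($n{\left(A,M \right)} = M 2 M = 2 M^{2}$)
$\left(n{\left(T,h{\left(1,1 \right)} \right)} + 130\right) \left(-112\right) = \left(2 \left(1^{2}\right)^{2} + 130\right) \left(-112\right) = \left(2 \cdot 1^{2} + 130\right) \left(-112\right) = \left(2 \cdot 1 + 130\right) \left(-112\right) = \left(2 + 130\right) \left(-112\right) = 132 \left(-112\right) = -14784$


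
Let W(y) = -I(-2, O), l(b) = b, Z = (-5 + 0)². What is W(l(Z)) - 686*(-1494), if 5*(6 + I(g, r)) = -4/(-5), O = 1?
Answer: 25622246/25 ≈ 1.0249e+6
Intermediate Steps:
Z = 25 (Z = (-5)² = 25)
I(g, r) = -146/25 (I(g, r) = -6 + (-4/(-5))/5 = -6 + (-4*(-⅕))/5 = -6 + (⅕)*(⅘) = -6 + 4/25 = -146/25)
W(y) = 146/25 (W(y) = -1*(-146/25) = 146/25)
W(l(Z)) - 686*(-1494) = 146/25 - 686*(-1494) = 146/25 + 1024884 = 25622246/25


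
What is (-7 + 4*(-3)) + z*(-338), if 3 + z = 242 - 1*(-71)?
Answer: -104799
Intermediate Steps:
z = 310 (z = -3 + (242 - 1*(-71)) = -3 + (242 + 71) = -3 + 313 = 310)
(-7 + 4*(-3)) + z*(-338) = (-7 + 4*(-3)) + 310*(-338) = (-7 - 12) - 104780 = -19 - 104780 = -104799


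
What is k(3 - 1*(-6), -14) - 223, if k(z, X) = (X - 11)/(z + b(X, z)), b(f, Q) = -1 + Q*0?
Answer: -1809/8 ≈ -226.13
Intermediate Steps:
b(f, Q) = -1 (b(f, Q) = -1 + 0 = -1)
k(z, X) = (-11 + X)/(-1 + z) (k(z, X) = (X - 11)/(z - 1) = (-11 + X)/(-1 + z))
k(3 - 1*(-6), -14) - 223 = (-11 - 14)/(-1 + (3 - 1*(-6))) - 223 = -25/(-1 + (3 + 6)) - 223 = -25/(-1 + 9) - 223 = -25/8 - 223 = -1809/8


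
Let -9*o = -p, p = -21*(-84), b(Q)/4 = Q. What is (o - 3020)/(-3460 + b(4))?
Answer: 706/861 ≈ 0.81998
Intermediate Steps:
b(Q) = 4*Q
p = 1764
o = 196 (o = -(-1)*1764/9 = -⅑*(-1764) = 196)
(o - 3020)/(-3460 + b(4)) = (196 - 3020)/(-3460 + 4*4) = -2824/(-3460 + 16) = -2824/(-3444) = -2824*(-1/3444) = 706/861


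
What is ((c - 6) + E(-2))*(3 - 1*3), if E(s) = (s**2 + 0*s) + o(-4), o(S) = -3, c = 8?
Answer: 0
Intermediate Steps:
E(s) = -3 + s**2 (E(s) = (s**2 + 0*s) - 3 = (s**2 + 0) - 3 = s**2 - 3 = -3 + s**2)
((c - 6) + E(-2))*(3 - 1*3) = ((8 - 6) + (-3 + (-2)**2))*(3 - 1*3) = (2 + (-3 + 4))*(3 - 3) = (2 + 1)*0 = 3*0 = 0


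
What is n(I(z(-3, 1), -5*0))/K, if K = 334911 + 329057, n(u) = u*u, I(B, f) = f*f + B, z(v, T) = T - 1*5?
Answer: 1/41498 ≈ 2.4098e-5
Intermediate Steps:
z(v, T) = -5 + T (z(v, T) = T - 5 = -5 + T)
I(B, f) = B + f**2 (I(B, f) = f**2 + B = B + f**2)
n(u) = u**2
K = 663968
n(I(z(-3, 1), -5*0))/K = ((-5 + 1) + (-5*0)**2)**2/663968 = (-4 + 0**2)**2*(1/663968) = (-4 + 0)**2*(1/663968) = (-4)**2*(1/663968) = 16*(1/663968) = 1/41498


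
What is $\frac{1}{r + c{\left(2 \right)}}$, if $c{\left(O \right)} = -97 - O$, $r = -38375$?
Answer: $- \frac{1}{38474} \approx -2.5992 \cdot 10^{-5}$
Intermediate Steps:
$\frac{1}{r + c{\left(2 \right)}} = \frac{1}{-38375 - 99} = \frac{1}{-38474} = - \frac{1}{38474}$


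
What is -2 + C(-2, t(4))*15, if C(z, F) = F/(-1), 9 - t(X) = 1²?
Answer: -122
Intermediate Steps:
t(X) = 8 (t(X) = 9 - 1*1² = 9 - 1*1 = 9 - 1 = 8)
C(z, F) = -F (C(z, F) = F*(-1) = -F)
-2 + C(-2, t(4))*15 = -2 - 1*8*15 = -2 - 8*15 = -2 - 120 = -122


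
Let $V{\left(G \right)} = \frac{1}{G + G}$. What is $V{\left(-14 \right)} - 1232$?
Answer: $- \frac{34497}{28} \approx -1232.0$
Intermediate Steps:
$V{\left(G \right)} = \frac{1}{2 G}$
$V{\left(-14 \right)} - 1232 = \frac{1}{2 \left(-14\right)} - 1232 = \frac{1}{2} \left(- \frac{1}{14}\right) - 1232 = - \frac{1}{28} - 1232 = - \frac{34497}{28}$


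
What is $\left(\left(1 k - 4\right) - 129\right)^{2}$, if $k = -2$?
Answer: $18225$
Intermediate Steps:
$\left(\left(1 k - 4\right) - 129\right)^{2} = \left(\left(1 \left(-2\right) - 4\right) - 129\right)^{2} = \left(\left(-2 - 4\right) - 129\right)^{2} = \left(-6 - 129\right)^{2} = \left(-135\right)^{2} = 18225$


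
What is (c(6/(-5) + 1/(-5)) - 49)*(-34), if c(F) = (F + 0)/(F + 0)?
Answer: 1632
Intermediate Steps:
c(F) = 1 (c(F) = F/F = 1)
(c(6/(-5) + 1/(-5)) - 49)*(-34) = (1 - 49)*(-34) = -48*(-34) = 1632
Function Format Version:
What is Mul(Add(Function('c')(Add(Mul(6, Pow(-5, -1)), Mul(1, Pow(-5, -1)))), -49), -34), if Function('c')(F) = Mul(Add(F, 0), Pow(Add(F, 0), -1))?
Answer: 1632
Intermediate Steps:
Function('c')(F) = 1 (Function('c')(F) = Mul(F, Pow(F, -1)) = 1)
Mul(Add(Function('c')(Add(Mul(6, Pow(-5, -1)), Mul(1, Pow(-5, -1)))), -49), -34) = Mul(Add(1, -49), -34) = Mul(-48, -34) = 1632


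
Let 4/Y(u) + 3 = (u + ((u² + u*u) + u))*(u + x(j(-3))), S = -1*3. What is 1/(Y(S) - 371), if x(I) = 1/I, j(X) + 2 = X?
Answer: -207/76817 ≈ -0.0026947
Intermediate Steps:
S = -3
j(X) = -2 + X
Y(u) = 4/(-3 + (-⅕ + u)*(2*u + 2*u²)) (Y(u) = 4/(-3 + (u + ((u² + u*u) + u))*(u + 1/(-2 - 3))) = 4/(-3 + (u + ((u² + u²) + u))*(u + 1/(-5))) = 4/(-3 + (u + (2*u² + u))*(u - ⅕)) = 4/(-3 + (u + (u + 2*u²))*(-⅕ + u)) = 4/(-3 + (2*u + 2*u²)*(-⅕ + u)) = 4/(-3 + (-⅕ + u)*(2*u + 2*u²)))
1/(Y(S) - 371) = 1/(20/(-15 - 2*(-3) + 8*(-3)² + 10*(-3)³) - 371) = 1/(20/(-15 + 6 + 8*9 + 10*(-27)) - 371) = 1/(20/(-15 + 6 + 72 - 270) - 371) = 1/(20/(-207) - 371) = 1/(20*(-1/207) - 371) = 1/(-20/207 - 371) = 1/(-76817/207) = -207/76817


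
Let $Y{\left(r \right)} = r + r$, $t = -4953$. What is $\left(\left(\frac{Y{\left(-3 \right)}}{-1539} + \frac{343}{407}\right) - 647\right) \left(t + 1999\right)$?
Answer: $\frac{398527105816}{208791} \approx 1.9087 \cdot 10^{6}$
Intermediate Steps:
$Y{\left(r \right)} = 2 r$
$\left(\left(\frac{Y{\left(-3 \right)}}{-1539} + \frac{343}{407}\right) - 647\right) \left(t + 1999\right) = \left(\left(\frac{2 \left(-3\right)}{-1539} + \frac{343}{407}\right) - 647\right) \left(-4953 + 1999\right) = \left(\left(\left(-6\right) \left(- \frac{1}{1539}\right) + 343 \cdot \frac{1}{407}\right) - 647\right) \left(-2954\right) = \left(\left(\frac{2}{513} + \frac{343}{407}\right) - 647\right) \left(-2954\right) = \left(\frac{176773}{208791} - 647\right) \left(-2954\right) = \left(- \frac{134911004}{208791}\right) \left(-2954\right) = \frac{398527105816}{208791}$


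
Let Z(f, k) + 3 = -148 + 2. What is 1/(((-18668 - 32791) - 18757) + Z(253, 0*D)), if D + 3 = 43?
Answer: -1/70365 ≈ -1.4212e-5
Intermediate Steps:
D = 40 (D = -3 + 43 = 40)
Z(f, k) = -149 (Z(f, k) = -3 + (-148 + 2) = -3 - 146 = -149)
1/(((-18668 - 32791) - 18757) + Z(253, 0*D)) = 1/(((-18668 - 32791) - 18757) - 149) = 1/((-51459 - 18757) - 149) = 1/(-70216 - 149) = 1/(-70365) = -1/70365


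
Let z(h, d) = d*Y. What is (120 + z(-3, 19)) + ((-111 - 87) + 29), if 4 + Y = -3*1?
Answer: -182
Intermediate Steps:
Y = -7 (Y = -4 - 3*1 = -4 - 3 = -7)
z(h, d) = -7*d (z(h, d) = d*(-7) = -7*d)
(120 + z(-3, 19)) + ((-111 - 87) + 29) = (120 - 7*19) + ((-111 - 87) + 29) = (120 - 133) + (-198 + 29) = -13 - 169 = -182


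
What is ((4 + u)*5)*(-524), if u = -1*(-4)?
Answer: -20960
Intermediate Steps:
u = 4
((4 + u)*5)*(-524) = ((4 + 4)*5)*(-524) = (8*5)*(-524) = 40*(-524) = -20960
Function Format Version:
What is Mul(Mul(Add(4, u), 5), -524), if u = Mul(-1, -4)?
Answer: -20960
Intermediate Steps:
u = 4
Mul(Mul(Add(4, u), 5), -524) = Mul(Mul(Add(4, 4), 5), -524) = Mul(Mul(8, 5), -524) = Mul(40, -524) = -20960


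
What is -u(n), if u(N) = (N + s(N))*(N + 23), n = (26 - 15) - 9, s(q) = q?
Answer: -100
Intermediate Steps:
n = 2 (n = 11 - 9 = 2)
u(N) = 2*N*(23 + N) (u(N) = (N + N)*(N + 23) = (2*N)*(23 + N) = 2*N*(23 + N))
-u(n) = -2*2*(23 + 2) = -2*2*25 = -1*100 = -100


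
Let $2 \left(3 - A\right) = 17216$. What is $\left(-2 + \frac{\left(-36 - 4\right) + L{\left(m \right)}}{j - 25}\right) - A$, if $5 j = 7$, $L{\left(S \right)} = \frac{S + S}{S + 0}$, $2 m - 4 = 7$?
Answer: $\frac{507672}{59} \approx 8604.6$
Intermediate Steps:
$m = \frac{11}{2}$ ($m = 2 + \frac{1}{2} \cdot 7 = 2 + \frac{7}{2} = \frac{11}{2} \approx 5.5$)
$L{\left(S \right)} = 2$ ($L{\left(S \right)} = \frac{2 S}{S} = 2$)
$j = \frac{7}{5}$ ($j = \frac{1}{5} \cdot 7 = \frac{7}{5} \approx 1.4$)
$A = -8605$ ($A = 3 - 8608 = -8605$)
$\left(-2 + \frac{\left(-36 - 4\right) + L{\left(m \right)}}{j - 25}\right) - A = \left(-2 + \frac{\left(-36 - 4\right) + 2}{\frac{7}{5} - 25}\right) - -8605 = \left(-2 + \frac{-40 + 2}{- \frac{118}{5}}\right) + 8605 = \left(-2 - - \frac{95}{59}\right) + 8605 = \left(-2 + \frac{95}{59}\right) + 8605 = - \frac{23}{59} + 8605 = \frac{507672}{59}$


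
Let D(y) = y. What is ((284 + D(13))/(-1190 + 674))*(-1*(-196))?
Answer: -4851/43 ≈ -112.81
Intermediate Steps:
((284 + D(13))/(-1190 + 674))*(-1*(-196)) = ((284 + 13)/(-1190 + 674))*(-1*(-196)) = (297/(-516))*196 = (297*(-1/516))*196 = -99/172*196 = -4851/43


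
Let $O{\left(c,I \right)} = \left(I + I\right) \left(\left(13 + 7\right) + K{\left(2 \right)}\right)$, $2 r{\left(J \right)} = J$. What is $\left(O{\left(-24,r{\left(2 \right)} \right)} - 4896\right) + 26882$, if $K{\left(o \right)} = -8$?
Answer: $22010$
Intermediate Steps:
$r{\left(J \right)} = \frac{J}{2}$
$O{\left(c,I \right)} = 24 I$ ($O{\left(c,I \right)} = \left(I + I\right) \left(\left(13 + 7\right) - 8\right) = 2 I \left(20 - 8\right) = 2 I 12 = 24 I$)
$\left(O{\left(-24,r{\left(2 \right)} \right)} - 4896\right) + 26882 = \left(24 \cdot \frac{1}{2} \cdot 2 - 4896\right) + 26882 = \left(24 \cdot 1 - 4896\right) + 26882 = \left(24 - 4896\right) + 26882 = -4872 + 26882 = 22010$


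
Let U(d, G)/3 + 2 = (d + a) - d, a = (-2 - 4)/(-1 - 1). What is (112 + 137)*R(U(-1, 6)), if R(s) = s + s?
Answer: 1494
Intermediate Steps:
a = 3 (a = -6/(-2) = -6*(-½) = 3)
U(d, G) = 3 (U(d, G) = -6 + 3*((d + 3) - d) = -6 + 3*((3 + d) - d) = -6 + 3*3 = -6 + 9 = 3)
R(s) = 2*s
(112 + 137)*R(U(-1, 6)) = (112 + 137)*(2*3) = 249*6 = 1494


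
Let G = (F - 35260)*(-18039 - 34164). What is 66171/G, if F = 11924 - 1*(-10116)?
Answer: 22057/230041220 ≈ 9.5883e-5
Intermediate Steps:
F = 22040 (F = 11924 + 10116 = 22040)
G = 690123660 (G = (22040 - 35260)*(-18039 - 34164) = -13220*(-52203) = 690123660)
66171/G = 66171/690123660 = 66171*(1/690123660) = 22057/230041220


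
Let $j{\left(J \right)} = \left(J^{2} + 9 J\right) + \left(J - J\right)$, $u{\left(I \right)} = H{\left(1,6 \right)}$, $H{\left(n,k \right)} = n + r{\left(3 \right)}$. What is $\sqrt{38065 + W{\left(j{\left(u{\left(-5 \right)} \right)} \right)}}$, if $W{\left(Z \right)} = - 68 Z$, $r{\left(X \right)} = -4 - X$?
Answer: $\sqrt{39289} \approx 198.21$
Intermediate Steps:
$H{\left(n,k \right)} = -7 + n$ ($H{\left(n,k \right)} = n - 7 = -7 + n$)
$u{\left(I \right)} = -6$ ($u{\left(I \right)} = -7 + 1 = -6$)
$j{\left(J \right)} = J^{2} + 9 J$ ($j{\left(J \right)} = \left(J^{2} + 9 J\right) + 0 = J^{2} + 9 J$)
$\sqrt{38065 + W{\left(j{\left(u{\left(-5 \right)} \right)} \right)}} = \sqrt{38065 - 68 \left(- 6 \left(9 - 6\right)\right)} = \sqrt{38065 - 68 \left(\left(-6\right) 3\right)} = \sqrt{38065 - -1224} = \sqrt{38065 + 1224} = \sqrt{39289}$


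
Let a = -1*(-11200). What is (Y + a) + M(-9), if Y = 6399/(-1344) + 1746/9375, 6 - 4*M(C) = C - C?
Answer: 15675695111/1400000 ≈ 11197.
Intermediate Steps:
M(C) = 3/2 (M(C) = 3/2 - (C - C)/4 = 3/2 - ¼*0 = 3/2 + 0 = 3/2)
Y = -6404889/1400000 (Y = 6399*(-1/1344) + 1746*(1/9375) = -2133/448 + 582/3125 = -6404889/1400000 ≈ -4.5749)
a = 11200
(Y + a) + M(-9) = (-6404889/1400000 + 11200) + 3/2 = 15673595111/1400000 + 3/2 = 15675695111/1400000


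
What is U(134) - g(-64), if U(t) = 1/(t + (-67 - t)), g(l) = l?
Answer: 4287/67 ≈ 63.985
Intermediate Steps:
U(t) = -1/67 (U(t) = 1/(-67) = -1/67)
U(134) - g(-64) = -1/67 - 1*(-64) = -1/67 + 64 = 4287/67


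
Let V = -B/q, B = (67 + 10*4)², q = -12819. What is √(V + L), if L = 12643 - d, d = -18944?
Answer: √5190736164438/12819 ≈ 177.73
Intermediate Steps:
B = 11449 (B = (67 + 40)² = 107² = 11449)
V = 11449/12819 (V = -11449/(-12819) = -11449*(-1)/12819 = -1*(-11449/12819) = 11449/12819 ≈ 0.89313)
L = 31587 (L = 12643 - 1*(-18944) = 12643 + 18944 = 31587)
√(V + L) = √(11449/12819 + 31587) = √(404925202/12819) = √5190736164438/12819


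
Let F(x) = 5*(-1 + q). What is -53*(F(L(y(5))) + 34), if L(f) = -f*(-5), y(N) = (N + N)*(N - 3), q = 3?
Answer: -2332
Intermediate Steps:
y(N) = 2*N*(-3 + N) (y(N) = (2*N)*(-3 + N) = 2*N*(-3 + N))
L(f) = 5*f
F(x) = 10 (F(x) = 5*(-1 + 3) = 5*2 = 10)
-53*(F(L(y(5))) + 34) = -53*(10 + 34) = -53*44 = -2332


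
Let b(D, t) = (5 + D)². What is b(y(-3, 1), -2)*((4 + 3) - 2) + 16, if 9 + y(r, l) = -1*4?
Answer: 336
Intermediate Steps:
y(r, l) = -13 (y(r, l) = -9 - 1*4 = -9 - 4 = -13)
b(y(-3, 1), -2)*((4 + 3) - 2) + 16 = (5 - 13)²*((4 + 3) - 2) + 16 = (-8)²*(7 - 2) + 16 = 64*5 + 16 = 320 + 16 = 336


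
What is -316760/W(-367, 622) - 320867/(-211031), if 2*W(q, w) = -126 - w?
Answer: 33483091909/39462797 ≈ 848.47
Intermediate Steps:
W(q, w) = -63 - w/2 (W(q, w) = (-126 - w)/2 = -63 - w/2)
-316760/W(-367, 622) - 320867/(-211031) = -316760/(-63 - 1/2*622) - 320867/(-211031) = -316760/(-63 - 311) - 320867*(-1/211031) = -316760/(-374) + 320867/211031 = -316760*(-1/374) + 320867/211031 = 158380/187 + 320867/211031 = 33483091909/39462797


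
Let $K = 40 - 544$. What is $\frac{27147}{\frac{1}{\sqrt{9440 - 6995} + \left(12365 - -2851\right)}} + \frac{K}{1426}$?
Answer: $\frac{294518019924}{713} + 27147 \sqrt{2445} \approx 4.1441 \cdot 10^{8}$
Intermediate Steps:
$K = -504$ ($K = 40 - 544 = -504$)
$\frac{27147}{\frac{1}{\sqrt{9440 - 6995} + \left(12365 - -2851\right)}} + \frac{K}{1426} = \frac{27147}{\frac{1}{\sqrt{9440 - 6995} + \left(12365 - -2851\right)}} - \frac{504}{1426} = \frac{27147}{\frac{1}{\sqrt{2445} + \left(12365 + 2851\right)}} - \frac{252}{713} = \frac{27147}{\frac{1}{\sqrt{2445} + 15216}} - \frac{252}{713} = \frac{27147}{\frac{1}{15216 + \sqrt{2445}}} - \frac{252}{713} = 27147 \left(15216 + \sqrt{2445}\right) - \frac{252}{713} = \left(413068752 + 27147 \sqrt{2445}\right) - \frac{252}{713} = \frac{294518019924}{713} + 27147 \sqrt{2445}$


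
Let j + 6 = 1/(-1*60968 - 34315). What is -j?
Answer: 571699/95283 ≈ 6.0000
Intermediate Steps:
j = -571699/95283 (j = -6 + 1/(-1*60968 - 34315) = -6 + 1/(-60968 - 34315) = -6 + 1/(-95283) = -6 - 1/95283 = -571699/95283 ≈ -6.0000)
-j = -1*(-571699/95283) = 571699/95283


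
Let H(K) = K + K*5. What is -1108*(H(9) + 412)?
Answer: -516328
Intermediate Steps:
H(K) = 6*K (H(K) = K + 5*K = 6*K)
-1108*(H(9) + 412) = -1108*(6*9 + 412) = -1108*(54 + 412) = -1108*466 = -516328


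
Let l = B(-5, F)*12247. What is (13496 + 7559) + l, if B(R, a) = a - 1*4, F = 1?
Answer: -15686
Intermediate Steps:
B(R, a) = -4 + a (B(R, a) = a - 4 = -4 + a)
l = -36741 (l = (-4 + 1)*12247 = -3*12247 = -36741)
(13496 + 7559) + l = (13496 + 7559) - 36741 = 21055 - 36741 = -15686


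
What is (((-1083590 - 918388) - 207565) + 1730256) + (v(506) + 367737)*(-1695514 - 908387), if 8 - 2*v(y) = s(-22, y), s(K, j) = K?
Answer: -957590279839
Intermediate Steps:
v(y) = 15 (v(y) = 4 - ½*(-22) = 4 + 11 = 15)
(((-1083590 - 918388) - 207565) + 1730256) + (v(506) + 367737)*(-1695514 - 908387) = (((-1083590 - 918388) - 207565) + 1730256) + (15 + 367737)*(-1695514 - 908387) = ((-2001978 - 207565) + 1730256) + 367752*(-2603901) = (-2209543 + 1730256) - 957589800552 = -479287 - 957589800552 = -957590279839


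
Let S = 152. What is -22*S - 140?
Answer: -3484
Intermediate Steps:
-22*S - 140 = -22*152 - 140 = -3344 - 140 = -3484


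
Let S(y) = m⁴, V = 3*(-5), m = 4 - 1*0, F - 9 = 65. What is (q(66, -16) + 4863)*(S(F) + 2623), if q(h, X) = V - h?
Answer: 13767378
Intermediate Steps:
F = 74 (F = 9 + 65 = 74)
m = 4 (m = 4 + 0 = 4)
V = -15
q(h, X) = -15 - h
S(y) = 256 (S(y) = 4⁴ = 256)
(q(66, -16) + 4863)*(S(F) + 2623) = ((-15 - 1*66) + 4863)*(256 + 2623) = ((-15 - 66) + 4863)*2879 = (-81 + 4863)*2879 = 4782*2879 = 13767378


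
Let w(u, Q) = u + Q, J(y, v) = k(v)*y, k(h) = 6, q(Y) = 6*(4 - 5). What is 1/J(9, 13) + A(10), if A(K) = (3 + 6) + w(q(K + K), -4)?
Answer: -53/54 ≈ -0.98148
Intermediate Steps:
q(Y) = -6 (q(Y) = 6*(-1) = -6)
J(y, v) = 6*y
w(u, Q) = Q + u
A(K) = -1 (A(K) = (3 + 6) + (-4 - 6) = 9 - 10 = -1)
1/J(9, 13) + A(10) = 1/(6*9) - 1 = 1/54 - 1 = -53/54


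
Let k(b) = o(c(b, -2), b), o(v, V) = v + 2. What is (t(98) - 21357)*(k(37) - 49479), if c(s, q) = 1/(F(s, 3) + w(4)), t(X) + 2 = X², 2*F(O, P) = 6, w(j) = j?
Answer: 4071203190/7 ≈ 5.8160e+8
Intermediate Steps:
F(O, P) = 3 (F(O, P) = (½)*6 = 3)
t(X) = -2 + X²
c(s, q) = ⅐ (c(s, q) = 1/(3 + 4) = 1/7 = ⅐)
o(v, V) = 2 + v
k(b) = 15/7 (k(b) = 2 + ⅐ = 15/7)
(t(98) - 21357)*(k(37) - 49479) = ((-2 + 98²) - 21357)*(15/7 - 49479) = ((-2 + 9604) - 21357)*(-346338/7) = (9602 - 21357)*(-346338/7) = -11755*(-346338/7) = 4071203190/7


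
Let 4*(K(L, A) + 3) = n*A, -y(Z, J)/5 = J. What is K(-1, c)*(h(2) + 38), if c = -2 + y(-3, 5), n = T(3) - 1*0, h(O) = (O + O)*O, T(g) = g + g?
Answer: -2001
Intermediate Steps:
T(g) = 2*g
y(Z, J) = -5*J
h(O) = 2*O**2 (h(O) = (2*O)*O = 2*O**2)
n = 6 (n = 2*3 - 1*0 = 6 + 0 = 6)
c = -27 (c = -2 - 5*5 = -2 - 25 = -27)
K(L, A) = -3 + 3*A/2 (K(L, A) = -3 + (6*A)/4 = -3 + 3*A/2)
K(-1, c)*(h(2) + 38) = (-3 + (3/2)*(-27))*(2*2**2 + 38) = (-3 - 81/2)*(2*4 + 38) = -87*(8 + 38)/2 = -87/2*46 = -2001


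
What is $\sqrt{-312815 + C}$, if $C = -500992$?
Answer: $9 i \sqrt{10047} \approx 902.11 i$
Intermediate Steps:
$\sqrt{-312815 + C} = \sqrt{-312815 - 500992} = \sqrt{-813807} = 9 i \sqrt{10047}$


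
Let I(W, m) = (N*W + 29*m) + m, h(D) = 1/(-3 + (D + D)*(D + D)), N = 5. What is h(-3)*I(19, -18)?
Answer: -445/33 ≈ -13.485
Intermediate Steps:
h(D) = 1/(-3 + 4*D²) (h(D) = 1/(-3 + (2*D)*(2*D)) = 1/(-3 + 4*D²))
I(W, m) = 5*W + 30*m (I(W, m) = (5*W + 29*m) + m = 5*W + 30*m)
h(-3)*I(19, -18) = (5*19 + 30*(-18))/(-3 + 4*(-3)²) = (95 - 540)/(-3 + 4*9) = -445/(-3 + 36) = -445/33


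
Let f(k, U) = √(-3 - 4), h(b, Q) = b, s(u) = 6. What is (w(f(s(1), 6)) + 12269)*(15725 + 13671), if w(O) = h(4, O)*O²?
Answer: 359836436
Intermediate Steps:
f(k, U) = I*√7 (f(k, U) = √(-7) = I*√7)
w(O) = 4*O²
(w(f(s(1), 6)) + 12269)*(15725 + 13671) = (4*(I*√7)² + 12269)*(15725 + 13671) = (4*(-7) + 12269)*29396 = (-28 + 12269)*29396 = 12241*29396 = 359836436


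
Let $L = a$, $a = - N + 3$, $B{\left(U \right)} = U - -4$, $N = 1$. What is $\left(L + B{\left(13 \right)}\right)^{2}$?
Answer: $361$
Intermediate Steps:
$B{\left(U \right)} = 4 + U$ ($B{\left(U \right)} = U + 4 = 4 + U$)
$a = 2$ ($a = \left(-1\right) 1 + 3 = -1 + 3 = 2$)
$L = 2$
$\left(L + B{\left(13 \right)}\right)^{2} = \left(2 + \left(4 + 13\right)\right)^{2} = \left(2 + 17\right)^{2} = 19^{2} = 361$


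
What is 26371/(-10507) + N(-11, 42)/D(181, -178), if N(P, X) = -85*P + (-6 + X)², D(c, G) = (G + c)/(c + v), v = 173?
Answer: 2766025435/10507 ≈ 2.6326e+5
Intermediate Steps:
D(c, G) = (G + c)/(173 + c) (D(c, G) = (G + c)/(c + 173) = (G + c)/(173 + c))
N(P, X) = (-6 + X)² - 85*P
26371/(-10507) + N(-11, 42)/D(181, -178) = 26371/(-10507) + ((-6 + 42)² - 85*(-11))/(((-178 + 181)/(173 + 181))) = 26371*(-1/10507) + (36² + 935)/((3/354)) = -26371/10507 + (1296 + 935)/(((1/354)*3)) = -26371/10507 + 2231/(1/118) = -26371/10507 + 2231*118 = -26371/10507 + 263258 = 2766025435/10507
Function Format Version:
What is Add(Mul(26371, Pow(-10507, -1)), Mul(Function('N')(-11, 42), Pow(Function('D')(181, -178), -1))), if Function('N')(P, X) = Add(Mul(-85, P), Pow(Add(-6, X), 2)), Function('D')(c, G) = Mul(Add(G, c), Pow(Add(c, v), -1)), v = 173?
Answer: Rational(2766025435, 10507) ≈ 2.6326e+5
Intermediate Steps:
Function('D')(c, G) = Mul(Pow(Add(173, c), -1), Add(G, c)) (Function('D')(c, G) = Mul(Add(G, c), Pow(Add(c, 173), -1)) = Mul(Add(G, c), Pow(Add(173, c), -1)) = Mul(Pow(Add(173, c), -1), Add(G, c)))
Function('N')(P, X) = Add(Pow(Add(-6, X), 2), Mul(-85, P))
Add(Mul(26371, Pow(-10507, -1)), Mul(Function('N')(-11, 42), Pow(Function('D')(181, -178), -1))) = Add(Mul(26371, Pow(-10507, -1)), Mul(Add(Pow(Add(-6, 42), 2), Mul(-85, -11)), Pow(Mul(Pow(Add(173, 181), -1), Add(-178, 181)), -1))) = Add(Mul(26371, Rational(-1, 10507)), Mul(Add(Pow(36, 2), 935), Pow(Mul(Pow(354, -1), 3), -1))) = Add(Rational(-26371, 10507), Mul(Add(1296, 935), Pow(Mul(Rational(1, 354), 3), -1))) = Add(Rational(-26371, 10507), Mul(2231, Pow(Rational(1, 118), -1))) = Add(Rational(-26371, 10507), Mul(2231, 118)) = Add(Rational(-26371, 10507), 263258) = Rational(2766025435, 10507)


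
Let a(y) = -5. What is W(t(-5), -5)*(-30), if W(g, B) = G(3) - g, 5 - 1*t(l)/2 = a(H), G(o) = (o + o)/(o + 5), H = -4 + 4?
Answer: 1155/2 ≈ 577.50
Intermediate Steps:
H = 0
G(o) = 2*o/(5 + o) (G(o) = (2*o)/(5 + o) = 2*o/(5 + o))
t(l) = 20 (t(l) = 10 - 2*(-5) = 10 + 10 = 20)
W(g, B) = 3/4 - g (W(g, B) = 2*3/(5 + 3) - g = 2*3/8 - g = 2*3*(1/8) - g = 3/4 - g)
W(t(-5), -5)*(-30) = (3/4 - 1*20)*(-30) = (3/4 - 20)*(-30) = -77/4*(-30) = 1155/2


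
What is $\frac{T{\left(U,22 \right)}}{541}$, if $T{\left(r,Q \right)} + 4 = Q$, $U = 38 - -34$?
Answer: $\frac{18}{541} \approx 0.033272$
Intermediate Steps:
$U = 72$ ($U = 38 + 34 = 72$)
$T{\left(r,Q \right)} = -4 + Q$
$\frac{T{\left(U,22 \right)}}{541} = \frac{-4 + 22}{541} = 18 \cdot \frac{1}{541} = \frac{18}{541}$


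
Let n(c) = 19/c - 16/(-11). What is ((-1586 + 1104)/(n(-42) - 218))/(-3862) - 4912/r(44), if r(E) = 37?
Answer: -950911042870/7162776091 ≈ -132.76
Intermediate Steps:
n(c) = 16/11 + 19/c (n(c) = 19/c - 16*(-1/11) = 19/c + 16/11 = 16/11 + 19/c)
((-1586 + 1104)/(n(-42) - 218))/(-3862) - 4912/r(44) = ((-1586 + 1104)/((16/11 + 19/(-42)) - 218))/(-3862) - 4912/37 = -482/((16/11 + 19*(-1/42)) - 218)*(-1/3862) - 4912*1/37 = -482/((16/11 - 19/42) - 218)*(-1/3862) - 4912/37 = -482/(463/462 - 218)*(-1/3862) - 4912/37 = -482/(-100253/462)*(-1/3862) - 4912/37 = -482*(-462/100253)*(-1/3862) - 4912/37 = (222684/100253)*(-1/3862) - 4912/37 = -111342/193588543 - 4912/37 = -950911042870/7162776091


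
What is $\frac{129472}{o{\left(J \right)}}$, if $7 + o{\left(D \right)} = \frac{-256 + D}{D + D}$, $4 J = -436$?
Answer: $- \frac{28224896}{1161} \approx -24311.0$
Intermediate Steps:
$J = -109$ ($J = \frac{1}{4} \left(-436\right) = -109$)
$o{\left(D \right)} = -7 + \frac{-256 + D}{2 D}$ ($o{\left(D \right)} = -7 + \frac{-256 + D}{D + D} = -7 + \frac{-256 + D}{2 D}$)
$\frac{129472}{o{\left(J \right)}} = \frac{129472}{- \frac{13}{2} - \frac{128}{-109}} = \frac{129472}{- \frac{13}{2} - - \frac{128}{109}} = \frac{129472}{- \frac{13}{2} + \frac{128}{109}} = \frac{129472}{- \frac{1161}{218}} = 129472 \left(- \frac{218}{1161}\right) = - \frac{28224896}{1161}$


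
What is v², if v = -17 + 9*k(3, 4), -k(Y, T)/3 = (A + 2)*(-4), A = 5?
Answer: 546121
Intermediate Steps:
k(Y, T) = 84 (k(Y, T) = -3*(5 + 2)*(-4) = -21*(-4) = -3*(-28) = 84)
v = 739 (v = -17 + 9*84 = -17 + 756 = 739)
v² = 739² = 546121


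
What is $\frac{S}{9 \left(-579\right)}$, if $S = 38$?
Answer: $- \frac{38}{5211} \approx -0.0072923$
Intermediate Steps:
$\frac{S}{9 \left(-579\right)} = \frac{38}{9 \left(-579\right)} = \frac{38}{-5211} = 38 \left(- \frac{1}{5211}\right) = - \frac{38}{5211}$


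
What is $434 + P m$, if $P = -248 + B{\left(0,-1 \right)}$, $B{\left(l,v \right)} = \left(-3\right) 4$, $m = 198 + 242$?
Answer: $-113966$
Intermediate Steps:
$m = 440$
$B{\left(l,v \right)} = -12$
$P = -260$ ($P = -248 - 12 = -260$)
$434 + P m = 434 - 114400 = -113966$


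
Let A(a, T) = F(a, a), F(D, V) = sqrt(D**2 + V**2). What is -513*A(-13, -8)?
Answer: -6669*sqrt(2) ≈ -9431.4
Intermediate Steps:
A(a, T) = sqrt(2)*sqrt(a**2) (A(a, T) = sqrt(a**2 + a**2) = sqrt(2*a**2) = sqrt(2)*sqrt(a**2))
-513*A(-13, -8) = -513*sqrt(2)*sqrt((-13)**2) = -513*sqrt(2)*sqrt(169) = -513*sqrt(2)*13 = -6669*sqrt(2)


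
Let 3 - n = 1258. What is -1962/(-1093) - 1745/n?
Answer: 873919/274343 ≈ 3.1855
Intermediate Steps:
n = -1255 (n = 3 - 1*1258 = 3 - 1258 = -1255)
-1962/(-1093) - 1745/n = -1962/(-1093) - 1745/(-1255) = -1962*(-1/1093) - 1745*(-1/1255) = 1962/1093 + 349/251 = 873919/274343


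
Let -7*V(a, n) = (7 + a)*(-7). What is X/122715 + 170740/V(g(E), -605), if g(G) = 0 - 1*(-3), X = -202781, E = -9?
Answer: 2095033129/122715 ≈ 17072.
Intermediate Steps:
g(G) = 3 (g(G) = 0 + 3 = 3)
V(a, n) = 7 + a (V(a, n) = -(7 + a)*(-7)/7 = -(-49 - 7*a)/7 = 7 + a)
X/122715 + 170740/V(g(E), -605) = -202781/122715 + 170740/(7 + 3) = -202781*1/122715 + 170740/10 = -202781/122715 + 170740*(⅒) = -202781/122715 + 17074 = 2095033129/122715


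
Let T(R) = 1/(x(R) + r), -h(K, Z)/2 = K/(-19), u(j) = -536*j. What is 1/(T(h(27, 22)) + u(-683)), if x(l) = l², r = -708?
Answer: 252672/92500186775 ≈ 2.7316e-6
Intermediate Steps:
h(K, Z) = 2*K/19 (h(K, Z) = -2*K/(-19) = -2*K*(-1)/19 = -(-2)*K/19 = 2*K/19)
T(R) = 1/(-708 + R²) (T(R) = 1/(R² - 708) = 1/(-708 + R²))
1/(T(h(27, 22)) + u(-683)) = 1/(1/(-708 + ((2/19)*27)²) - 536*(-683)) = 1/(1/(-708 + (54/19)²) + 366088) = 1/(1/(-708 + 2916/361) + 366088) = 1/(1/(-252672/361) + 366088) = 1/(-361/252672 + 366088) = 1/(92500186775/252672) = 252672/92500186775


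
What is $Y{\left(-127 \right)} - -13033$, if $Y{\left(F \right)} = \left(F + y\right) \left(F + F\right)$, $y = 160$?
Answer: $4651$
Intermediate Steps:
$Y{\left(F \right)} = 2 F \left(160 + F\right)$ ($Y{\left(F \right)} = \left(F + 160\right) \left(F + F\right) = \left(160 + F\right) 2 F = 2 F \left(160 + F\right)$)
$Y{\left(-127 \right)} - -13033 = 2 \left(-127\right) \left(160 - 127\right) - -13033 = 2 \left(-127\right) 33 + 13033 = -8382 + 13033 = 4651$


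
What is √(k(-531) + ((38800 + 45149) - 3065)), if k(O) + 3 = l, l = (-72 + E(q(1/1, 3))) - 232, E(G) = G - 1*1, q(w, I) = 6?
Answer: √80582 ≈ 283.87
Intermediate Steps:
E(G) = -1 + G (E(G) = G - 1 = -1 + G)
l = -299 (l = (-72 + (-1 + 6)) - 232 = (-72 + 5) - 232 = -67 - 232 = -299)
k(O) = -302 (k(O) = -3 - 299 = -302)
√(k(-531) + ((38800 + 45149) - 3065)) = √(-302 + ((38800 + 45149) - 3065)) = √(-302 + (83949 - 3065)) = √(-302 + 80884) = √80582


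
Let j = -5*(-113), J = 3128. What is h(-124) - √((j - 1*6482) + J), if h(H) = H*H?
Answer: 15376 - I*√2789 ≈ 15376.0 - 52.811*I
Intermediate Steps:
j = 565
h(H) = H²
h(-124) - √((j - 1*6482) + J) = (-124)² - √((565 - 1*6482) + 3128) = 15376 - √((565 - 6482) + 3128) = 15376 - √(-5917 + 3128) = 15376 - √(-2789) = 15376 - I*√2789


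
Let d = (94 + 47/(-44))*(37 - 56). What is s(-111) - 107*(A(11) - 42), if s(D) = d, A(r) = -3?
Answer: 134169/44 ≈ 3049.3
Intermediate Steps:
d = -77691/44 (d = (94 + 47*(-1/44))*(-19) = (94 - 47/44)*(-19) = (4089/44)*(-19) = -77691/44 ≈ -1765.7)
s(D) = -77691/44
s(-111) - 107*(A(11) - 42) = -77691/44 - 107*(-3 - 42) = -77691/44 - 107*(-45) = -77691/44 + 4815 = 134169/44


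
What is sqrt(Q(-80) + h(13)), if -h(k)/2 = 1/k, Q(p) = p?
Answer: I*sqrt(13546)/13 ≈ 8.9529*I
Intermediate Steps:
h(k) = -2/k
sqrt(Q(-80) + h(13)) = sqrt(-80 - 2/13) = sqrt(-1042/13) = I*sqrt(13546)/13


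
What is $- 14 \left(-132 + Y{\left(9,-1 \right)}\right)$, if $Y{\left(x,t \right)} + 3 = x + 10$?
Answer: $1624$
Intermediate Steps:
$Y{\left(x,t \right)} = 7 + x$ ($Y{\left(x,t \right)} = -3 + \left(x + 10\right) = -3 + \left(10 + x\right) = 7 + x$)
$- 14 \left(-132 + Y{\left(9,-1 \right)}\right) = - 14 \left(-132 + \left(7 + 9\right)\right) = - 14 \left(-132 + 16\right) = \left(-14\right) \left(-116\right) = 1624$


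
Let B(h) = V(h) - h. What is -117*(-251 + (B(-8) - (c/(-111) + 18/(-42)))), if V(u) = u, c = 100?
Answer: 7565766/259 ≈ 29211.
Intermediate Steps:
B(h) = 0 (B(h) = h - h = 0)
-117*(-251 + (B(-8) - (c/(-111) + 18/(-42)))) = -117*(-251 + (0 - (100/(-111) + 18/(-42)))) = -117*(-251 + (0 - (100*(-1/111) + 18*(-1/42)))) = -117*(-251 + (0 - (-100/111 - 3/7))) = -117*(-251 + (0 - 1*(-1033/777))) = -117*(-251 + (0 + 1033/777)) = -117*(-251 + 1033/777) = -117*(-193994/777) = 7565766/259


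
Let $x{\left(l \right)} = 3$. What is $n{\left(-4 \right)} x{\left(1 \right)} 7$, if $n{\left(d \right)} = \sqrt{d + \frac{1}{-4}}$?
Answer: $\frac{21 i \sqrt{17}}{2} \approx 43.293 i$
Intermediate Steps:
$n{\left(d \right)} = \sqrt{- \frac{1}{4} + d}$ ($n{\left(d \right)} = \sqrt{d - \frac{1}{4}} = \sqrt{- \frac{1}{4} + d}$)
$n{\left(-4 \right)} x{\left(1 \right)} 7 = \frac{\sqrt{-1 + 4 \left(-4\right)}}{2} \cdot 3 \cdot 7 = \frac{\sqrt{-1 - 16}}{2} \cdot 3 \cdot 7 = \frac{\sqrt{-17}}{2} \cdot 3 \cdot 7 = \frac{i \sqrt{17}}{2} \cdot 3 \cdot 7 = \frac{3 i \sqrt{17}}{2} \cdot 7 = \frac{21 i \sqrt{17}}{2}$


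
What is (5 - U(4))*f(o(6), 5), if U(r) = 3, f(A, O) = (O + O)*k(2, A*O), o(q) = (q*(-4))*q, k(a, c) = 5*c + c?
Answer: -86400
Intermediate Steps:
k(a, c) = 6*c
o(q) = -4*q² (o(q) = (-4*q)*q = -4*q²)
f(A, O) = 12*A*O² (f(A, O) = (O + O)*(6*(A*O)) = (2*O)*(6*A*O) = 12*A*O²)
(5 - U(4))*f(o(6), 5) = (5 - 1*3)*(12*(-4*6²)*5²) = (5 - 3)*(12*(-4*36)*25) = 2*(12*(-144)*25) = 2*(-43200) = -86400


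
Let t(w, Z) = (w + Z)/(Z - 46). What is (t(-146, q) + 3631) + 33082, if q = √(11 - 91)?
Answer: 20157136/549 + 100*I*√5/549 ≈ 36716.0 + 0.4073*I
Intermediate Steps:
q = 4*I*√5 (q = √(-80) = 4*I*√5 ≈ 8.9443*I)
t(w, Z) = (Z + w)/(-46 + Z)
(t(-146, q) + 3631) + 33082 = ((4*I*√5 - 146)/(-46 + 4*I*√5) + 3631) + 33082 = ((-146 + 4*I*√5)/(-46 + 4*I*√5) + 3631) + 33082 = (3631 + (-146 + 4*I*√5)/(-46 + 4*I*√5)) + 33082 = 36713 + (-146 + 4*I*√5)/(-46 + 4*I*√5)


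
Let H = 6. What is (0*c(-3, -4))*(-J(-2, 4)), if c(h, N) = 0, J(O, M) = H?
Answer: 0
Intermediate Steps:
J(O, M) = 6
(0*c(-3, -4))*(-J(-2, 4)) = (0*0)*(-1*6) = 0*(-6) = 0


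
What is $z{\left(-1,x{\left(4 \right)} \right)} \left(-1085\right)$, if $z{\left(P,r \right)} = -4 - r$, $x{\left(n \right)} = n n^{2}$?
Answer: $73780$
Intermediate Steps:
$x{\left(n \right)} = n^{3}$
$z{\left(-1,x{\left(4 \right)} \right)} \left(-1085\right) = \left(-4 - 4^{3}\right) \left(-1085\right) = \left(-4 - 64\right) \left(-1085\right) = \left(-68\right) \left(-1085\right) = 73780$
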